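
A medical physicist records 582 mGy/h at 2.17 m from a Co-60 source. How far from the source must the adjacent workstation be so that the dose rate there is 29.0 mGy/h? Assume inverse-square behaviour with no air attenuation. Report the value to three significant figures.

Intensity scales as (d₁/d₂)², so d₂ = d₁·√(I₁/I₂).
I₁/I₂ = 582/29.0 = 20.07, so d₂ = 2.17 × √20.07 = 9.722 m.

9.72 m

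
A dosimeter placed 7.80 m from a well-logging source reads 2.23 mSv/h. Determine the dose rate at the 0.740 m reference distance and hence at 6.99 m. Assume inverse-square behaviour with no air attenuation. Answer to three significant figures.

248 mSv/h; 2.78 mSv/h

Applying the 1/r² law,
At 0.740 m: 2.23 × (7.80/0.740)² = 2.23 × 111.1 = 247.8 mSv/h
At 6.99 m: 247.8 × (0.740/6.99)² = 247.8 × 0.01121 = 2.778 mSv/h.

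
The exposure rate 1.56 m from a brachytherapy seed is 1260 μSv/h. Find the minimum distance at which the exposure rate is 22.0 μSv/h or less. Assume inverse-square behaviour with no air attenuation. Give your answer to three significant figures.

11.8 m

By the inverse-square law, d₂ = d₁·√(I₁/I₂).
I₁/I₂ = 1260/22.0 = 57.27, so d₂ = 1.56 × √57.27 = 11.81 m.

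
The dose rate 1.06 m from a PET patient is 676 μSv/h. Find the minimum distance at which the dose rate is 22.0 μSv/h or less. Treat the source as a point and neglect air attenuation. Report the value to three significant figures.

5.88 m

By the inverse-square law, d₂ = d₁·√(I₁/I₂).
I₁/I₂ = 676/22.0 = 30.73, so d₂ = 1.06 × √30.73 = 5.876 m.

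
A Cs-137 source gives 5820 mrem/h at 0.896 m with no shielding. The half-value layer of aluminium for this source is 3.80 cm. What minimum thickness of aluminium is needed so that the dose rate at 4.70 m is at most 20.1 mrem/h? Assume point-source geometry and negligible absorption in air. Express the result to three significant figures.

At 4.70 m, distance alone gives (0.896/4.70)² = 0.03634, so 5820 × 0.03634 = 211.5 mrem/h.
Further attenuation needed: 211.5/20.1 = 10.52.
n = log₂(10.52) = 3.395 half-value layers.
Thickness = 3.395 × 3.80 cm = 12.90 cm.

12.9 cm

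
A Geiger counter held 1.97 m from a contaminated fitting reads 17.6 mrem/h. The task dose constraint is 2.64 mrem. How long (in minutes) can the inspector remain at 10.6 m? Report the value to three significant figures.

Using I₁d₁² = I₂d₂², rate at 10.6 m:
17.6 × (1.97/10.6)² = 17.6 × 0.03454 = 0.6079 mrem/h.
Stay time = 2.64 mrem ÷ 0.6079 mrem/h = 4.343 h = 260.6 min.

261 min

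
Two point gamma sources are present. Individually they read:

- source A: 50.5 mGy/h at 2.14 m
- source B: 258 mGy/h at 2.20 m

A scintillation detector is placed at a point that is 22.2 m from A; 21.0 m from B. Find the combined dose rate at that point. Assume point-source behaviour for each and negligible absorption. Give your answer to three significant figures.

By superposition, sum each source's inverse-square contribution:
A: 50.5 × (2.14/22.2)² = 0.4693 mGy/h
B: 258 × (2.20/21.0)² = 2.832 mGy/h
Total = 0.4693 + 2.832 = 3.301 mGy/h.

3.30 mGy/h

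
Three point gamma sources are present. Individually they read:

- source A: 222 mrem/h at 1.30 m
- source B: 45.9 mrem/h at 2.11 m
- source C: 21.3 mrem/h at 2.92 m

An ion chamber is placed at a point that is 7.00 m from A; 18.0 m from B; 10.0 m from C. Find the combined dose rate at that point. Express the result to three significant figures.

10.1 mrem/h

Each source contributes Iᵢ·(dᵢ/rᵢ)²; contributions add.
A: 222 × (1.30/7.00)² = 7.657 mrem/h
B: 45.9 × (2.11/18.0)² = 0.6307 mrem/h
C: 21.3 × (2.92/10.0)² = 1.816 mrem/h
Total = 7.657 + 0.6307 + 1.816 = 10.10 mrem/h.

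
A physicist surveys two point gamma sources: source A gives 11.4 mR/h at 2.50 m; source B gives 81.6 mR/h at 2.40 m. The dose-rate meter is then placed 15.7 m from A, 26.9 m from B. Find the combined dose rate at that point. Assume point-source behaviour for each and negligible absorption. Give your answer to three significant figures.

Each source contributes Iᵢ·(dᵢ/rᵢ)²; contributions add.
A: 11.4 × (2.50/15.7)² = 0.2891 mR/h
B: 81.6 × (2.40/26.9)² = 0.6495 mR/h
Total = 0.2891 + 0.6495 = 0.9386 mR/h.

0.939 mR/h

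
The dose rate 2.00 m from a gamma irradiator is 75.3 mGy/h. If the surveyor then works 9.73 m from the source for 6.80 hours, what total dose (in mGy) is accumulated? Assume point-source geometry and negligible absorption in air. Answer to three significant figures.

21.6 mGy

Applying the 1/r² law, rate at 9.73 m:
75.3 × (2.00/9.73)² = 75.3 × 0.04225 = 3.181 mGy/h.
Dose = rate × time = 3.181 mGy/h × 6.800 h = 21.63 mGy.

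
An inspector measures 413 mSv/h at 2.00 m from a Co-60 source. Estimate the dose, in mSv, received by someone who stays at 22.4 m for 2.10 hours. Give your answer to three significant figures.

Using I₁d₁² = I₂d₂², rate at 22.4 m:
(2.00/22.4)² = 0.007972, so 413 × 0.007972 = 3.292 mSv/h.
Dose = rate × time = 3.292 mSv/h × 2.100 h = 6.913 mSv.

6.91 mSv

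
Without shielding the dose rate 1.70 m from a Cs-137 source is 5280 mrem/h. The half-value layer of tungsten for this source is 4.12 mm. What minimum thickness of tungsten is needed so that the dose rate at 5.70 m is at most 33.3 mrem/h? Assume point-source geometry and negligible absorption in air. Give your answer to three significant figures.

15.7 mm

At 5.70 m, distance alone gives 5280 × (1.70/5.70)² = 5280 × 0.08895 = 469.7 mrem/h.
Further attenuation needed: 469.7/33.3 = 14.11.
n = log₂(14.11) = 3.819 half-value layers.
Thickness = 3.819 × 4.12 mm = 15.73 mm.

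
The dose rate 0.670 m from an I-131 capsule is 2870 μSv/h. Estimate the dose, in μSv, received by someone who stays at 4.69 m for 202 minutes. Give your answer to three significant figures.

Since intensity falls as 1/r², rate at 4.69 m:
(0.670/4.69)² = 0.02041, so 2870 × 0.02041 = 58.58 μSv/h.
Dose = rate × time = 58.58 μSv/h × 3.367 h = 197.2 μSv.

197 μSv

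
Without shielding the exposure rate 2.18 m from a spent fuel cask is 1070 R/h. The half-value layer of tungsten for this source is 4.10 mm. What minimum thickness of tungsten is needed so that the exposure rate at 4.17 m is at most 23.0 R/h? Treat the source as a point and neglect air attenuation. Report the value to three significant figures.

At 4.17 m, distance alone gives 1070 × (2.18/4.17)² = 1070 × 0.2733 = 292.4 R/h.
Further attenuation needed: 292.4/23.0 = 12.71.
n = log₂(12.71) = 3.668 half-value layers.
Thickness = 3.668 × 4.10 mm = 15.04 mm.

15.0 mm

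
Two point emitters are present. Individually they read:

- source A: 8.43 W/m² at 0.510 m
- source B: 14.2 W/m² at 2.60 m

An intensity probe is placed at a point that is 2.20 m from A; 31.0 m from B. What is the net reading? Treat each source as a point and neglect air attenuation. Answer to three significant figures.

By superposition, sum each source's inverse-square contribution:
A: 8.43 × (0.510/2.20)² = 0.4530 W/m²
B: 14.2 × (2.60/31.0)² = 0.09989 W/m²
Total = 0.4530 + 0.09989 = 0.5529 W/m².

0.553 W/m²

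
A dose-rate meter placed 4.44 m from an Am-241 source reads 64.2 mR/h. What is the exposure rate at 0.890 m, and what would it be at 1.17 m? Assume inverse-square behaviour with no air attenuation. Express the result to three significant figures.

1600 mR/h; 925 mR/h

By the inverse-square law,
At 0.890 m: (4.44/0.890)² = 24.89, so 64.2 × 24.89 = 1598 mR/h
At 1.17 m: (0.890/1.17)² = 0.5786, so 1598 × 0.5786 = 924.6 mR/h.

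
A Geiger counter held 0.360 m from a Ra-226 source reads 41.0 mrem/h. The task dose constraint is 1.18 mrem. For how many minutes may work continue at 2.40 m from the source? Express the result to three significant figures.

Applying the 1/r² law, rate at 2.40 m:
41.0 × (0.360/2.40)² = 41.0 × 0.02250 = 0.9225 mrem/h.
Stay time = 1.18 mrem ÷ 0.9225 mrem/h = 1.279 h = 76.74 min.

76.7 min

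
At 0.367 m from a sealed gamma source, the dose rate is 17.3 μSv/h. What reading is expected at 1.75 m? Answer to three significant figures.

0.761 μSv/h

Applying the 1/r² law, the rate at 1.75 m is
17.3 × (0.367/1.75)² = 17.3 × 0.04398 = 0.7609 μSv/h.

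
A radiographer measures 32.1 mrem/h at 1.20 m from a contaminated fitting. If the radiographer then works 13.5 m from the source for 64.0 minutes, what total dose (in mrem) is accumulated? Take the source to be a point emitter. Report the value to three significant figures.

0.271 mrem

Using I₁d₁² = I₂d₂², rate at 13.5 m:
32.1 × (1.20/13.5)² = 32.1 × 0.007901 = 0.2536 mrem/h.
Dose = rate × time = 0.2536 mrem/h × 1.067 h = 0.2706 mrem.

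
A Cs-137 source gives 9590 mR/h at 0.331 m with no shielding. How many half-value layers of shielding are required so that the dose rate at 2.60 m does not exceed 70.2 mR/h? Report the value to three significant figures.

At 2.60 m, distance alone gives (0.331/2.60)² = 0.01621, so 9590 × 0.01621 = 155.5 mR/h.
Further attenuation needed: 155.5/70.2 = 2.215.
n = log₂(2.215) = 1.147 half-value layers.

1.15 half-value layers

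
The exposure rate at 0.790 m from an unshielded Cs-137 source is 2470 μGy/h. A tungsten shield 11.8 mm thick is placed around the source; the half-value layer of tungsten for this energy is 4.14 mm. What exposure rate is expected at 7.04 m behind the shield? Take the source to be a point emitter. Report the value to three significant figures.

4.31 μGy/h

Distance alone: (0.790/7.04)² = 0.01259, so 2470 × 0.01259 = 31.10 μGy/h.
Shield: 11.8/4.14 = 2.850 half-value layers → attenuation 2^(−2.850) = 0.1387.
Combined: 31.10 × 0.1387 = 4.314 μGy/h.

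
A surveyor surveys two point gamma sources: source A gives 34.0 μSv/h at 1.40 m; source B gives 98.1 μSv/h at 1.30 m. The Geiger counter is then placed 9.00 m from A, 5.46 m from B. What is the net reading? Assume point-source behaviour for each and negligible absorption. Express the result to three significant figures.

6.38 μSv/h

By superposition, sum each source's inverse-square contribution:
A: 34.0 × (1.40/9.00)² = 0.8227 μSv/h
B: 98.1 × (1.30/5.46)² = 5.561 μSv/h
Total = 0.8227 + 5.561 = 6.384 μSv/h.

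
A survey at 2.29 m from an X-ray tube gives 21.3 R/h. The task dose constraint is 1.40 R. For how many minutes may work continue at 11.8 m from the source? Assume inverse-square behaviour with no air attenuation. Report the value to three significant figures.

105 min

Applying the 1/r² law, rate at 11.8 m:
(2.29/11.8)² = 0.03766, so 21.3 × 0.03766 = 0.8022 R/h.
Stay time = 1.40 R ÷ 0.8022 R/h = 1.745 h = 104.7 min.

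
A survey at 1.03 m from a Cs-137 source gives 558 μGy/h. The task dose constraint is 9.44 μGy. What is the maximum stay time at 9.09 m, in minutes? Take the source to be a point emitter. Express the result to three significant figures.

Applying the 1/r² law, rate at 9.09 m:
558 × (1.03/9.09)² = 558 × 0.01284 = 7.165 μGy/h.
Stay time = 9.44 μGy ÷ 7.165 μGy/h = 1.318 h = 79.08 min.

79.1 min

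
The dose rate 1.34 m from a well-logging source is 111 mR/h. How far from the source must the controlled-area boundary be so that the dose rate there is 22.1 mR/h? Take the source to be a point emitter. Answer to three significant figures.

Using I₁d₁² = I₂d₂², d₂ = d₁·√(I₁/I₂).
I₁/I₂ = 111/22.1 = 5.023, so d₂ = 1.34 × √5.023 = 3.003 m.

3.00 m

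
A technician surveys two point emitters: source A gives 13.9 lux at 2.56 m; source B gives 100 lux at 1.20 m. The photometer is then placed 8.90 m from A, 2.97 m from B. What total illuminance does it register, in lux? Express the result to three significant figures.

17.5 lux

By superposition, sum each source's inverse-square contribution:
A: 13.9 × (2.56/8.90)² = 1.150 lux
B: 100 × (1.20/2.97)² = 16.32 lux
Total = 1.150 + 16.32 = 17.47 lux.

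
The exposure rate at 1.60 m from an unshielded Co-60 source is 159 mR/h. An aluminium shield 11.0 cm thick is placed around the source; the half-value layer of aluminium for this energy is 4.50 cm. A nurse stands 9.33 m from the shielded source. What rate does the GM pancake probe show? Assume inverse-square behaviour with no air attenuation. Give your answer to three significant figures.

0.859 mR/h

Distance alone: 159 × (1.60/9.33)² = 159 × 0.02941 = 4.676 mR/h.
Shield: 11.0/4.50 = 2.444 half-value layers → attenuation 2^(−2.444) = 0.1838.
Combined: 4.676 × 0.1838 = 0.8594 mR/h.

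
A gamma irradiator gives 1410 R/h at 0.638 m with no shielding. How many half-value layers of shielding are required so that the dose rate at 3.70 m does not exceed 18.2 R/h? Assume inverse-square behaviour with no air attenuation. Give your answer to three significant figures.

1.20 half-value layers

At 3.70 m, distance alone gives 1410 × (0.638/3.70)² = 1410 × 0.02973 = 41.92 R/h.
Further attenuation needed: 41.92/18.2 = 2.303.
n = log₂(2.303) = 1.204 half-value layers.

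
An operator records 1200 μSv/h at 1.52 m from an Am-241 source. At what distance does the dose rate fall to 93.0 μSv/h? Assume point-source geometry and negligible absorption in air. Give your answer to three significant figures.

Using I₁d₁² = I₂d₂², d₂ = d₁·√(I₁/I₂).
I₁/I₂ = 1200/93.0 = 12.90, so d₂ = 1.52 × √12.90 = 5.459 m.

5.46 m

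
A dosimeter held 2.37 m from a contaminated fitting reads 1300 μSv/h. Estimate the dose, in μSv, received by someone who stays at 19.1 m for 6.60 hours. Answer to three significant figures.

Since intensity falls as 1/r², rate at 19.1 m:
(2.37/19.1)² = 0.01540, so 1300 × 0.01540 = 20.02 μSv/h.
Dose = rate × time = 20.02 μSv/h × 6.600 h = 132.1 μSv.

132 μSv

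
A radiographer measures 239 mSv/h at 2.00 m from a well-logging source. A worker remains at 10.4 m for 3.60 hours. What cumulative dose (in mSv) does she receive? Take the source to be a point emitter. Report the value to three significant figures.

Since intensity falls as 1/r², rate at 10.4 m:
(2.00/10.4)² = 0.03698, so 239 × 0.03698 = 8.838 mSv/h.
Dose = rate × time = 8.838 mSv/h × 3.600 h = 31.82 mSv.

31.8 mSv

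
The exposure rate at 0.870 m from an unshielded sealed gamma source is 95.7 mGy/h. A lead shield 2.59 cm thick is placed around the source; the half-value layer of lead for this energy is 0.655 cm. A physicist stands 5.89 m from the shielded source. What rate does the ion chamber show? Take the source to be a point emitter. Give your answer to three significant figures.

Distance alone: 95.7 × (0.870/5.89)² = 95.7 × 0.02182 = 2.088 mGy/h.
Shield: 2.59/0.655 = 3.954 half-value layers → attenuation 2^(−3.954) = 0.06452.
Combined: 2.088 × 0.06452 = 0.1347 mGy/h.

0.135 mGy/h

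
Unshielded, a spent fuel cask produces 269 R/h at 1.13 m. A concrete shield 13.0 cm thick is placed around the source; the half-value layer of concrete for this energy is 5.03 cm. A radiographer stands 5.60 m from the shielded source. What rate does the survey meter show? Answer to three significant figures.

Distance alone: (1.13/5.60)² = 0.04072, so 269 × 0.04072 = 10.95 R/h.
Shield: 13.0/5.03 = 2.584 half-value layers → attenuation 2^(−2.584) = 0.1668.
Combined: 10.95 × 0.1668 = 1.826 R/h.

1.83 R/h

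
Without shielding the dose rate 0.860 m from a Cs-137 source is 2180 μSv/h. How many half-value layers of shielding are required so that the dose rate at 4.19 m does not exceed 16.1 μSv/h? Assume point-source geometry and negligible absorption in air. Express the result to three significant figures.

2.51 half-value layers

At 4.19 m, distance alone gives 2180 × (0.860/4.19)² = 2180 × 0.04213 = 91.84 μSv/h.
Further attenuation needed: 91.84/16.1 = 5.704.
n = log₂(5.704) = 2.512 half-value layers.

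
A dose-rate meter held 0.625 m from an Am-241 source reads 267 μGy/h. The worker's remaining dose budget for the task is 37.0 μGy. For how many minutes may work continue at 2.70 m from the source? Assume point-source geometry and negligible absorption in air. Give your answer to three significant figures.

Using I₁d₁² = I₂d₂², rate at 2.70 m:
(0.625/2.70)² = 0.05358, so 267 × 0.05358 = 14.31 μGy/h.
Stay time = 37.0 μGy ÷ 14.31 μGy/h = 2.586 h = 155.2 min.

155 min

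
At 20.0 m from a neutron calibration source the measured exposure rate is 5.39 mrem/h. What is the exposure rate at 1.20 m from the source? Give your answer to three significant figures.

1500 mrem/h

By the inverse-square law, scaling from 20.0 m to 1.20 m:
5.39 × (20.0/1.20)² = 5.39 × 277.8 = 1497 mrem/h.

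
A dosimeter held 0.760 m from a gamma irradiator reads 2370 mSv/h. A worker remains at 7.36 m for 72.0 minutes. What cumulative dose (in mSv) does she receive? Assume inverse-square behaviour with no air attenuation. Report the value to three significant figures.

30.3 mSv

Using I₁d₁² = I₂d₂², rate at 7.36 m:
2370 × (0.760/7.36)² = 2370 × 0.01066 = 25.26 mSv/h.
Dose = rate × time = 25.26 mSv/h × 1.200 h = 30.31 mSv.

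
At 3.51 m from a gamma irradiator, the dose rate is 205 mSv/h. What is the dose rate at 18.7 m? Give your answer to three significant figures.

Since intensity falls as 1/r², the rate at 18.7 m is
205 × (3.51/18.7)² = 205 × 0.03523 = 7.222 mSv/h.

7.22 mSv/h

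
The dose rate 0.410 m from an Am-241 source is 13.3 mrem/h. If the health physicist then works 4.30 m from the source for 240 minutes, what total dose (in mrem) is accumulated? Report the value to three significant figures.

0.484 mrem

Since intensity falls as 1/r², rate at 4.30 m:
13.3 × (0.410/4.30)² = 13.3 × 0.009091 = 0.1209 mrem/h.
Dose = rate × time = 0.1209 mrem/h × 4.000 h = 0.4836 mrem.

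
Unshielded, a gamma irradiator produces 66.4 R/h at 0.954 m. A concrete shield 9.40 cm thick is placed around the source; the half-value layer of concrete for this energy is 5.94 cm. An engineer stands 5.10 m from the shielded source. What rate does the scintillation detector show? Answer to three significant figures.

Distance alone: 66.4 × (0.954/5.10)² = 66.4 × 0.03499 = 2.323 R/h.
Shield: 9.40/5.94 = 1.582 half-value layers → attenuation 2^(−1.582) = 0.3340.
Combined: 2.323 × 0.3340 = 0.7759 R/h.

0.776 R/h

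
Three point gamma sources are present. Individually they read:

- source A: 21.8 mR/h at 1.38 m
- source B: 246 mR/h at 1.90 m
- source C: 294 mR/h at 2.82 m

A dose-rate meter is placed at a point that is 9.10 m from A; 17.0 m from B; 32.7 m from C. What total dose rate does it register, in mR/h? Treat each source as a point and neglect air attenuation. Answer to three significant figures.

Each source contributes Iᵢ·(dᵢ/rᵢ)²; contributions add.
A: 21.8 × (1.38/9.10)² = 0.5013 mR/h
B: 246 × (1.90/17.0)² = 3.073 mR/h
C: 294 × (2.82/32.7)² = 2.187 mR/h
Total = 0.5013 + 3.073 + 2.187 = 5.761 mR/h.

5.76 mR/h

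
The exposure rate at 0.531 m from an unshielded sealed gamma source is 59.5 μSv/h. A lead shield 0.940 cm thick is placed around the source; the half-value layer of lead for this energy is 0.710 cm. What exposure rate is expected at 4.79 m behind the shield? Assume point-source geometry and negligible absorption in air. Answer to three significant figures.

Distance alone: 59.5 × (0.531/4.79)² = 59.5 × 0.01229 = 0.7313 μSv/h.
Shield: 0.940/0.710 = 1.324 half-value layers → attenuation 2^(−1.324) = 0.3994.
Combined: 0.7313 × 0.3994 = 0.2921 μSv/h.

0.292 μSv/h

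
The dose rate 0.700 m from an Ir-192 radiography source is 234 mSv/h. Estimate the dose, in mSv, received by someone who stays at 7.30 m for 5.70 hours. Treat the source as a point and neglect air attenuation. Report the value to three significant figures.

12.3 mSv

Intensity scales as (d₁/d₂)², so rate at 7.30 m:
234 × (0.700/7.30)² = 234 × 0.009195 = 2.152 mSv/h.
Dose = rate × time = 2.152 mSv/h × 5.700 h = 12.27 mSv.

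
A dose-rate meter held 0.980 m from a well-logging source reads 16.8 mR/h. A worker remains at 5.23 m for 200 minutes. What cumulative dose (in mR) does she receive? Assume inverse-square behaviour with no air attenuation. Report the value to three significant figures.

1.97 mR

Applying the 1/r² law, rate at 5.23 m:
(0.980/5.23)² = 0.03511, so 16.8 × 0.03511 = 0.5898 mR/h.
Dose = rate × time = 0.5898 mR/h × 3.333 h = 1.966 mR.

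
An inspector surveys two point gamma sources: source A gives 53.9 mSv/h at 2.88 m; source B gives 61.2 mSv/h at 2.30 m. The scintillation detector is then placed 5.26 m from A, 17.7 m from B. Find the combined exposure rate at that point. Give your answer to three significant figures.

17.2 mSv/h

By superposition, sum each source's inverse-square contribution:
A: 53.9 × (2.88/5.26)² = 16.16 mSv/h
B: 61.2 × (2.30/17.7)² = 1.033 mSv/h
Total = 16.16 + 1.033 = 17.19 mSv/h.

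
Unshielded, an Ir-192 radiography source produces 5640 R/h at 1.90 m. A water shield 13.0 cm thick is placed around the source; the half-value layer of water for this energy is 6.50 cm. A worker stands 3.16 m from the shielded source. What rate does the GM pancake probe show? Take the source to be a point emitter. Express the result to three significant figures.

510 R/h

Distance alone: (1.90/3.16)² = 0.3615, so 5640 × 0.3615 = 2039 R/h.
Shield: 13.0/6.50 = 2.000 half-value layers → attenuation 2^(−2.000) = 0.2500.
Combined: 2039 × 0.2500 = 509.8 R/h.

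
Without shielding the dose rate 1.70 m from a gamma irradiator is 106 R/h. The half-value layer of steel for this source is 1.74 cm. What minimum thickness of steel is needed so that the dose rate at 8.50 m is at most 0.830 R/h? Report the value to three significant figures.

At 8.50 m, distance alone gives 106 × (1.70/8.50)² = 106 × 0.04000 = 4.240 R/h.
Further attenuation needed: 4.240/0.830 = 5.108.
n = log₂(5.108) = 2.353 half-value layers.
Thickness = 2.353 × 1.74 cm = 4.094 cm.

4.09 cm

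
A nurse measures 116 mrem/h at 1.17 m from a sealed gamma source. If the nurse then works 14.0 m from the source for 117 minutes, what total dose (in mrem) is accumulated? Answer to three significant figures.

By the inverse-square law, rate at 14.0 m:
116 × (1.17/14.0)² = 116 × 0.006984 = 0.8101 mrem/h.
Dose = rate × time = 0.8101 mrem/h × 1.950 h = 1.580 mrem.

1.58 mrem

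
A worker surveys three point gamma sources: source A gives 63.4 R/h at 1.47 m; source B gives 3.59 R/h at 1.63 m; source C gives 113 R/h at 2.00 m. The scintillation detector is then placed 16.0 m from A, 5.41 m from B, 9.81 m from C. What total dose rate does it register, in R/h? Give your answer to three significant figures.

5.56 R/h

Each source contributes Iᵢ·(dᵢ/rᵢ)²; contributions add.
A: 63.4 × (1.47/16.0)² = 0.5352 R/h
B: 3.59 × (1.63/5.41)² = 0.3259 R/h
C: 113 × (2.00/9.81)² = 4.697 R/h
Total = 0.5352 + 0.3259 + 4.697 = 5.558 R/h.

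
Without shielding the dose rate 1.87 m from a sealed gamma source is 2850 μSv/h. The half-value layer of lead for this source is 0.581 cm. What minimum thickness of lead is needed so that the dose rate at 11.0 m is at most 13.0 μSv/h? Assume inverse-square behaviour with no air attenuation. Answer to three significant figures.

At 11.0 m, distance alone gives (1.87/11.0)² = 0.02890, so 2850 × 0.02890 = 82.36 μSv/h.
Further attenuation needed: 82.36/13.0 = 6.335.
n = log₂(6.335) = 2.663 half-value layers.
Thickness = 2.663 × 0.581 cm = 1.547 cm.

1.55 cm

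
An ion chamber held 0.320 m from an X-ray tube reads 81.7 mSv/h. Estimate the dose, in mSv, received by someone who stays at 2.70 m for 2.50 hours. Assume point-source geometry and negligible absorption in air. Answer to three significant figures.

2.87 mSv

Using I₁d₁² = I₂d₂², rate at 2.70 m:
(0.320/2.70)² = 0.01405, so 81.7 × 0.01405 = 1.148 mSv/h.
Dose = rate × time = 1.148 mSv/h × 2.500 h = 2.870 mSv.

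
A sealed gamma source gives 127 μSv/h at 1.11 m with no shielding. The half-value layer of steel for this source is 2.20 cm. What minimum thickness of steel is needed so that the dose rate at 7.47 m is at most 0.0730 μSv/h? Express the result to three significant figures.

At 7.47 m, distance alone gives (1.11/7.47)² = 0.02208, so 127 × 0.02208 = 2.804 μSv/h.
Further attenuation needed: 2.804/0.0730 = 38.41.
n = log₂(38.41) = 5.263 half-value layers.
Thickness = 5.263 × 2.20 cm = 11.58 cm.

11.6 cm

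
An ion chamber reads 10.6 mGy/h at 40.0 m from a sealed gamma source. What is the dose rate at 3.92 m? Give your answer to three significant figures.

1100 mGy/h

Since intensity falls as 1/r², the rate at 3.92 m is
(40.0/3.92)² = 104.1, so 10.6 × 104.1 = 1103 mGy/h.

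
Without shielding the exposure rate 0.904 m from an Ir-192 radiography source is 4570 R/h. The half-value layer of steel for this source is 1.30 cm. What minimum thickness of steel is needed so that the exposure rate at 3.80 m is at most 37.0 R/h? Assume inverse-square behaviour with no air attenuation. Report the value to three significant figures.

3.65 cm

At 3.80 m, distance alone gives (0.904/3.80)² = 0.05659, so 4570 × 0.05659 = 258.6 R/h.
Further attenuation needed: 258.6/37.0 = 6.989.
n = log₂(6.989) = 2.805 half-value layers.
Thickness = 2.805 × 1.30 cm = 3.647 cm.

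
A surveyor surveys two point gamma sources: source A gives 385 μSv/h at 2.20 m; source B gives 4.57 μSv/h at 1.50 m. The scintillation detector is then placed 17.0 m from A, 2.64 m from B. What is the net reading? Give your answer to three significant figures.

7.92 μSv/h

Each source contributes Iᵢ·(dᵢ/rᵢ)²; contributions add.
A: 385 × (2.20/17.0)² = 6.448 μSv/h
B: 4.57 × (1.50/2.64)² = 1.475 μSv/h
Total = 6.448 + 1.475 = 7.923 μSv/h.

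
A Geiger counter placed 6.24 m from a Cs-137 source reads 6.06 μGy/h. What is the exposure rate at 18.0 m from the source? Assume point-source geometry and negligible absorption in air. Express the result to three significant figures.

Using I₁d₁² = I₂d₂², scaling from 6.24 m to 18.0 m:
(6.24/18.0)² = 0.1202, so 6.06 × 0.1202 = 0.7284 μGy/h.

0.728 μGy/h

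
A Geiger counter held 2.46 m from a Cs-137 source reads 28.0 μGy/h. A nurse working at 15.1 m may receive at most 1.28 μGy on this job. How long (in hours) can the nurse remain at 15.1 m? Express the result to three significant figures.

Applying the 1/r² law, rate at 15.1 m:
28.0 × (2.46/15.1)² = 28.0 × 0.02654 = 0.7431 μGy/h.
Stay time = 1.28 μGy ÷ 0.7431 μGy/h = 1.723 h.

1.72 h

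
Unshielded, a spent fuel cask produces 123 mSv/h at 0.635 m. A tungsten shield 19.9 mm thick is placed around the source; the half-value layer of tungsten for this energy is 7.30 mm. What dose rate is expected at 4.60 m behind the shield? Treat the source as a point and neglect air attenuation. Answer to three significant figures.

Distance alone: 123 × (0.635/4.60)² = 123 × 0.01906 = 2.344 mSv/h.
Shield: 19.9/7.30 = 2.726 half-value layers → attenuation 2^(−2.726) = 0.1511.
Combined: 2.344 × 0.1511 = 0.3542 mSv/h.

0.354 mSv/h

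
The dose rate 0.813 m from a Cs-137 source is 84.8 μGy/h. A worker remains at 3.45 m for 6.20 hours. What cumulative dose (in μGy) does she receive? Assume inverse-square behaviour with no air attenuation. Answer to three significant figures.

Using I₁d₁² = I₂d₂², rate at 3.45 m:
(0.813/3.45)² = 0.05553, so 84.8 × 0.05553 = 4.709 μGy/h.
Dose = rate × time = 4.709 μGy/h × 6.200 h = 29.20 μGy.

29.2 μGy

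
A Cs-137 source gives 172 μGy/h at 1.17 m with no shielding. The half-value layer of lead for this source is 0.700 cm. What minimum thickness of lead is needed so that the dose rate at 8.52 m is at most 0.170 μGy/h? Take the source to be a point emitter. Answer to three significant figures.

At 8.52 m, distance alone gives 172 × (1.17/8.52)² = 172 × 0.01886 = 3.244 μGy/h.
Further attenuation needed: 3.244/0.170 = 19.08.
n = log₂(19.08) = 4.254 half-value layers.
Thickness = 4.254 × 0.700 cm = 2.978 cm.

2.98 cm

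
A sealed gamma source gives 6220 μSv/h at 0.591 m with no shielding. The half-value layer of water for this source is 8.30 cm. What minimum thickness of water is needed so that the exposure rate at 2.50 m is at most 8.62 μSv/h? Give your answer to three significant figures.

44.3 cm

At 2.50 m, distance alone gives (0.591/2.50)² = 0.05588, so 6220 × 0.05588 = 347.6 μSv/h.
Further attenuation needed: 347.6/8.62 = 40.32.
n = log₂(40.32) = 5.333 half-value layers.
Thickness = 5.333 × 8.30 cm = 44.26 cm.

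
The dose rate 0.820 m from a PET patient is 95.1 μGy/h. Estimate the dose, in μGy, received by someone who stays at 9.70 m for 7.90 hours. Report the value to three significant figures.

5.37 μGy

By the inverse-square law, rate at 9.70 m:
(0.820/9.70)² = 0.007146, so 95.1 × 0.007146 = 0.6796 μGy/h.
Dose = rate × time = 0.6796 μGy/h × 7.900 h = 5.369 μGy.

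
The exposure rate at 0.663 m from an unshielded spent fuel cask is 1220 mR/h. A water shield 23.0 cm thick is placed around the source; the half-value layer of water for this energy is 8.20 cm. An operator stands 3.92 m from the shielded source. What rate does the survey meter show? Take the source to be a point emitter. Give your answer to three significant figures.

Distance alone: 1220 × (0.663/3.92)² = 1220 × 0.02861 = 34.90 mR/h.
Shield: 23.0/8.20 = 2.805 half-value layers → attenuation 2^(−2.805) = 0.1431.
Combined: 34.90 × 0.1431 = 4.994 mR/h.

4.99 mR/h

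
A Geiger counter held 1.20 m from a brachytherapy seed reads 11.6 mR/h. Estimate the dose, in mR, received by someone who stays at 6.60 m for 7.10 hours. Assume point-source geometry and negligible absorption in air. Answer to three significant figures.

By the inverse-square law, rate at 6.60 m:
11.6 × (1.20/6.60)² = 11.6 × 0.03306 = 0.3835 mR/h.
Dose = rate × time = 0.3835 mR/h × 7.100 h = 2.723 mR.

2.72 mR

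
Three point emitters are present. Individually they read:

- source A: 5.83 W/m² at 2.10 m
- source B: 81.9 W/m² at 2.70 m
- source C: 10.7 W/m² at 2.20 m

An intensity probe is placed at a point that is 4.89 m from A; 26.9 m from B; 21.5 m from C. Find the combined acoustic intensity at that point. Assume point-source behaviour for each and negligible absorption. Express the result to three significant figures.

By superposition, sum each source's inverse-square contribution:
A: 5.83 × (2.10/4.89)² = 1.075 W/m²
B: 81.9 × (2.70/26.9)² = 0.8251 W/m²
C: 10.7 × (2.20/21.5)² = 0.1120 W/m²
Total = 1.075 + 0.8251 + 0.1120 = 2.012 W/m².

2.01 W/m²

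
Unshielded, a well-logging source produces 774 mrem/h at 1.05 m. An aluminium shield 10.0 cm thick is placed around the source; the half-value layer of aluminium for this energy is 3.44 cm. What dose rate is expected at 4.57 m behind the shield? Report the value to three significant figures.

Distance alone: 774 × (1.05/4.57)² = 774 × 0.05279 = 40.86 mrem/h.
Shield: 10.0/3.44 = 2.907 half-value layers → attenuation 2^(−2.907) = 0.1333.
Combined: 40.86 × 0.1333 = 5.447 mrem/h.

5.45 mrem/h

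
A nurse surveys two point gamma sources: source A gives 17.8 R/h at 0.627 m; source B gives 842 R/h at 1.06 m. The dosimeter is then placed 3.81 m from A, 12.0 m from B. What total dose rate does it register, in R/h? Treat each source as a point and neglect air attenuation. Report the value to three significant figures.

7.05 R/h

Each source contributes Iᵢ·(dᵢ/rᵢ)²; contributions add.
A: 17.8 × (0.627/3.81)² = 0.4821 R/h
B: 842 × (1.06/12.0)² = 6.570 R/h
Total = 0.4821 + 6.570 = 7.052 R/h.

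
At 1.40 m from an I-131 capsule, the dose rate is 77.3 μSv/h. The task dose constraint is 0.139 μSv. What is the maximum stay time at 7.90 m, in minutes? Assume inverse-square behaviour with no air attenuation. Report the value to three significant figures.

Since intensity falls as 1/r², rate at 7.90 m:
(1.40/7.90)² = 0.03141, so 77.3 × 0.03141 = 2.428 μSv/h.
Stay time = 0.139 μSv ÷ 2.428 μSv/h = 0.05725 h = 3.435 min.

3.44 min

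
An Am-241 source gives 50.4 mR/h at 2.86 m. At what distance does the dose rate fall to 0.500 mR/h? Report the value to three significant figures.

Intensity scales as (d₁/d₂)², so d₂ = d₁·√(I₁/I₂).
I₁/I₂ = 50.4/0.500 = 100.8, so d₂ = 2.86 × √100.8 = 28.71 m.

28.7 m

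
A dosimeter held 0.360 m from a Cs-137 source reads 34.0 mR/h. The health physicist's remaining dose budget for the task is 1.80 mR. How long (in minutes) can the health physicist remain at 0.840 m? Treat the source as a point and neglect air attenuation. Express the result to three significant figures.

Using I₁d₁² = I₂d₂², rate at 0.840 m:
(0.360/0.840)² = 0.1837, so 34.0 × 0.1837 = 6.246 mR/h.
Stay time = 1.80 mR ÷ 6.246 mR/h = 0.2882 h = 17.29 min.

17.3 min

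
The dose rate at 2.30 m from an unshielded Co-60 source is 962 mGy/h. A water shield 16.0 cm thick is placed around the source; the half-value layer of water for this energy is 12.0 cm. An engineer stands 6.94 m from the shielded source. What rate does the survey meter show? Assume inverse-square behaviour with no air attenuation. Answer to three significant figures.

41.9 mGy/h

Distance alone: (2.30/6.94)² = 0.1098, so 962 × 0.1098 = 105.6 mGy/h.
Shield: 16.0/12.0 = 1.333 half-value layers → attenuation 2^(−1.333) = 0.3969.
Combined: 105.6 × 0.3969 = 41.91 mGy/h.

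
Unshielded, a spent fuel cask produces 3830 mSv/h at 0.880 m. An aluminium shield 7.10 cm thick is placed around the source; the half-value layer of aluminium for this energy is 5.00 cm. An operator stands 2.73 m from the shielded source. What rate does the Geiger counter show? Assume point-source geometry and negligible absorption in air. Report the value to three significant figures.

Distance alone: 3830 × (0.880/2.73)² = 3830 × 0.1039 = 397.9 mSv/h.
Shield: 7.10/5.00 = 1.420 half-value layers → attenuation 2^(−1.420) = 0.3737.
Combined: 397.9 × 0.3737 = 148.7 mSv/h.

149 mSv/h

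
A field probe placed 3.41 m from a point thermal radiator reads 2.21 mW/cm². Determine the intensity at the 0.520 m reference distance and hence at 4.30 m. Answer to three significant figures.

95.0 mW/cm²; 1.39 mW/cm²

Using I₁d₁² = I₂d₂²,
At 0.520 m: 2.21 × (3.41/0.520)² = 2.21 × 43.00 = 95.03 mW/cm²
At 4.30 m: (0.520/4.30)² = 0.01462, so 95.03 × 0.01462 = 1.389 mW/cm².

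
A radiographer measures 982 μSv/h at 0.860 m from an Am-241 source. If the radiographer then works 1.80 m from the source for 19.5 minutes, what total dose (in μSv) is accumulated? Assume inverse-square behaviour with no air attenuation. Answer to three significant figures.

Intensity scales as (d₁/d₂)², so rate at 1.80 m:
982 × (0.860/1.80)² = 982 × 0.2283 = 224.2 μSv/h.
Dose = rate × time = 224.2 μSv/h × 0.3250 h = 72.86 μSv.

72.9 μSv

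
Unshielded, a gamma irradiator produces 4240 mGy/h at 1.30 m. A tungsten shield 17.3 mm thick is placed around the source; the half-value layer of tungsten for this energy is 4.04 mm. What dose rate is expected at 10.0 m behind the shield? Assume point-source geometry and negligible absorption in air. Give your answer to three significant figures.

3.68 mGy/h

Distance alone: (1.30/10.0)² = 0.01690, so 4240 × 0.01690 = 71.66 mGy/h.
Shield: 17.3/4.04 = 4.282 half-value layers → attenuation 2^(−4.282) = 0.05140.
Combined: 71.66 × 0.05140 = 3.683 mGy/h.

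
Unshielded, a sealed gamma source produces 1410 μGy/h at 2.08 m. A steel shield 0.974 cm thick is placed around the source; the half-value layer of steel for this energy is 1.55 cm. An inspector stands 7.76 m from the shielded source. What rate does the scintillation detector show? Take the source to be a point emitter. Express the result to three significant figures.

65.5 μGy/h

Distance alone: 1410 × (2.08/7.76)² = 1410 × 0.07185 = 101.3 μGy/h.
Shield: 0.974/1.55 = 0.6284 half-value layers → attenuation 2^(−0.6284) = 0.6469.
Combined: 101.3 × 0.6469 = 65.53 μGy/h.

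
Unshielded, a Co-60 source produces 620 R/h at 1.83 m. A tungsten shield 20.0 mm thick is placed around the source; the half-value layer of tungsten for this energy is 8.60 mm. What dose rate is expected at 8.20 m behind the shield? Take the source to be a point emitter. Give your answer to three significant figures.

Distance alone: 620 × (1.83/8.20)² = 620 × 0.04981 = 30.88 R/h.
Shield: 20.0/8.60 = 2.326 half-value layers → attenuation 2^(−2.326) = 0.1994.
Combined: 30.88 × 0.1994 = 6.157 R/h.

6.16 R/h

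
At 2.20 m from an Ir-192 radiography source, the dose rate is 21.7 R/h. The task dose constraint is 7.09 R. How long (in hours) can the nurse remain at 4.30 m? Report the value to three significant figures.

1.25 h

Using I₁d₁² = I₂d₂², rate at 4.30 m:
(2.20/4.30)² = 0.2618, so 21.7 × 0.2618 = 5.681 R/h.
Stay time = 7.09 R ÷ 5.681 R/h = 1.248 h.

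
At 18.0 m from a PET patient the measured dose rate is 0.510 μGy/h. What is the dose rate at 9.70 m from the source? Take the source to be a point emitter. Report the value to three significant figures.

1.76 μGy/h

Applying the 1/r² law, scaling from 18.0 m to 9.70 m:
(18.0/9.70)² = 3.444, so 0.510 × 3.444 = 1.756 μGy/h.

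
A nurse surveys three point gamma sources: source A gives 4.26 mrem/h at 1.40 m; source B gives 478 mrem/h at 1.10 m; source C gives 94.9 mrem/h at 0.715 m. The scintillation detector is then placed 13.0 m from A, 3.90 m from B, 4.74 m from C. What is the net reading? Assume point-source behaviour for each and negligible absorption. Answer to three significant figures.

Each source contributes Iᵢ·(dᵢ/rᵢ)²; contributions add.
A: 4.26 × (1.40/13.0)² = 0.04941 mrem/h
B: 478 × (1.10/3.90)² = 38.03 mrem/h
C: 94.9 × (0.715/4.74)² = 2.159 mrem/h
Total = 0.04941 + 38.03 + 2.159 = 40.24 mrem/h.

40.2 mrem/h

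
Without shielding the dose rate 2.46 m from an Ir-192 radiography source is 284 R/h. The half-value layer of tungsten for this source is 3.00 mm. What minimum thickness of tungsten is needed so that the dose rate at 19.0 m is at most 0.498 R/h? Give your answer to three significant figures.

9.77 mm

At 19.0 m, distance alone gives 284 × (2.46/19.0)² = 284 × 0.01676 = 4.760 R/h.
Further attenuation needed: 4.760/0.498 = 9.558.
n = log₂(9.558) = 3.257 half-value layers.
Thickness = 3.257 × 3.00 mm = 9.771 mm.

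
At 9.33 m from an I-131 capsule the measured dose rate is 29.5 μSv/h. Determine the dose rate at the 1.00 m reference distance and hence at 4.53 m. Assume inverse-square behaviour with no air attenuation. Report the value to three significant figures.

Since intensity falls as 1/r²,
At 1.00 m: 29.5 × (9.33/1.00)² = 29.5 × 87.05 = 2568 μSv/h
At 4.53 m: 2568 × (1.00/4.53)² = 2568 × 0.04873 = 125.1 μSv/h.

2570 μSv/h; 125 μSv/h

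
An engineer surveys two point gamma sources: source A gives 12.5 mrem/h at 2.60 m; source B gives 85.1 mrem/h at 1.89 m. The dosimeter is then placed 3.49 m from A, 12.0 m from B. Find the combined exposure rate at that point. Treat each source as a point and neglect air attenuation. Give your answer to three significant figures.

Each source contributes Iᵢ·(dᵢ/rᵢ)²; contributions add.
A: 12.5 × (2.60/3.49)² = 6.938 mrem/h
B: 85.1 × (1.89/12.0)² = 2.111 mrem/h
Total = 6.938 + 2.111 = 9.049 mrem/h.

9.05 mrem/h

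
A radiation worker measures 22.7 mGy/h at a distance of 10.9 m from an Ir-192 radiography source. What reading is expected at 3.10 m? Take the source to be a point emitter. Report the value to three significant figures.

281 mGy/h

By the inverse-square law, the rate at 3.10 m is
(10.9/3.10)² = 12.36, so 22.7 × 12.36 = 280.6 mGy/h.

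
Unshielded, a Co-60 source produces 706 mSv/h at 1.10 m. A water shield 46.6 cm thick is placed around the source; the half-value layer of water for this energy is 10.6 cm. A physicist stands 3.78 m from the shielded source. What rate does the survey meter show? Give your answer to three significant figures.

2.84 mSv/h

Distance alone: (1.10/3.78)² = 0.08468, so 706 × 0.08468 = 59.78 mSv/h.
Shield: 46.6/10.6 = 4.396 half-value layers → attenuation 2^(−4.396) = 0.04750.
Combined: 59.78 × 0.04750 = 2.840 mSv/h.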